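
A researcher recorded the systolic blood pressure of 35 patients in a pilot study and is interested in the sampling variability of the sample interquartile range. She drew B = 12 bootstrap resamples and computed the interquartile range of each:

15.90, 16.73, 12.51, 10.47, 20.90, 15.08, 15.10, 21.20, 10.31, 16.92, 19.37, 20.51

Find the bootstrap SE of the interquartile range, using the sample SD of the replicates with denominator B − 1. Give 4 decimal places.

SE* = 3.8160

Bootstrap SE is the standard deviation of the 12 replicate interquartile ranges.
Mean of replicates: (15.90 + 16.73 + 12.51 + 10.47 + 20.90 + 15.08 + 15.10 + 21.20 + 10.31 + 16.92 + 19.37 + 20.51) / 12 = 195.00000 / 12 = 16.25000
Sum of squared deviations: (−0.35000)² + (+0.48000)² + (−3.74000)² + (−5.78000)² + (+4.65000)² + (−1.17000)² + (−1.15000)² + (+4.95000)² + (−5.94000)² + (+0.67000)² + (+3.12000)² + (+4.26000)² = 160.17980
Variance = 160.17980 / 11 = 14.56180
SE* = √14.56180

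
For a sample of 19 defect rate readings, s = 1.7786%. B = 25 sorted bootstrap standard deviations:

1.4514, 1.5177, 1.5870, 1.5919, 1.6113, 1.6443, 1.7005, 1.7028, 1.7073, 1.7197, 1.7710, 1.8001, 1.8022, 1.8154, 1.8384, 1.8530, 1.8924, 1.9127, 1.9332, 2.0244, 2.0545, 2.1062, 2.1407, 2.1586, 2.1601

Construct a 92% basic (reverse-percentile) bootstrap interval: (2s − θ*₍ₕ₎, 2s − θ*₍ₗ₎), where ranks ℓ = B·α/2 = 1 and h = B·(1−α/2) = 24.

Percentile endpoints at ranks 1 and 24: θ*₍1₎ = 1.4514, θ*₍24₎ = 2.1586.
Basic interval reflects these around s:
  lower = 2 × 1.7786 − 2.1586 = 1.3986
  upper = 2 × 1.7786 − 1.4514 = 2.1058

(1.3986, 2.1058)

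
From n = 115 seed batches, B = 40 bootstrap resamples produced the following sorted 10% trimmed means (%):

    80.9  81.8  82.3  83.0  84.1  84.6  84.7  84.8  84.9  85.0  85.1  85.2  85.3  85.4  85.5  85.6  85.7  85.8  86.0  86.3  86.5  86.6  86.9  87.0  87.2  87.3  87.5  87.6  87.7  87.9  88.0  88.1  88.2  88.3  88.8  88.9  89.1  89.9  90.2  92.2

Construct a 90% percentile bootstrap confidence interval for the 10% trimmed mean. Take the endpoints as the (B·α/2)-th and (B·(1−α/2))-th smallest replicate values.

α = 0.10; lower rank = 40 × 0.050 = 2; upper rank = 40 × 0.950 = 38.
The 2nd smallest replicate is 81.8; the 38th is 89.9.

(81.8, 89.9)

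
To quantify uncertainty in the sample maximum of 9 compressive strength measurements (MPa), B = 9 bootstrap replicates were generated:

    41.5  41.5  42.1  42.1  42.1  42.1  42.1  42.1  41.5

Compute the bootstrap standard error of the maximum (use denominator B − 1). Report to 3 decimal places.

Bootstrap SE is the standard deviation of the 9 replicate maximums.
Mean of replicates: (41.5 + 41.5 + 42.1 + 42.1 + 42.1 + 42.1 + 42.1 + 42.1 + 41.5) / 9 = 377.1000 / 9 = 41.9000
Sum of squared deviations: (−0.4000)² + (−0.4000)² + (+0.2000)² + (+0.2000)² + (+0.2000)² + (+0.2000)² + (+0.2000)² + (+0.2000)² + (−0.4000)² = 0.7200
Variance = 0.7200 / 8 = 0.0900
SE* = √0.0900

SE* = 0.300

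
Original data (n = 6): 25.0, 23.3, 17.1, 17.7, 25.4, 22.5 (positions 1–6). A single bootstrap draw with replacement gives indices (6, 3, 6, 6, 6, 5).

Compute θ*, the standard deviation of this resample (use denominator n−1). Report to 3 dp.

θ* = 2.703

Resample values: 22.5, 17.1, 22.5, 22.5, 22.5, 25.4.
Mean = 22.0833; sum of squared deviations = 36.5283
s² = 36.5283 / 5 = 7.3057
s = √7.3057 = 2.703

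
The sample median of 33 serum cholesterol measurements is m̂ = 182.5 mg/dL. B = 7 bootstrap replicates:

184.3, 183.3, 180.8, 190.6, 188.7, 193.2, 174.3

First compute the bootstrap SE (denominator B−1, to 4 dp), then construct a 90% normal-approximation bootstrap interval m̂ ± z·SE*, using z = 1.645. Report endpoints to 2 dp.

(171.93, 193.07)

Mean of replicates = 185.0286; sum of squared deviations = 247.7943; SE* = √(247.7943/6) = 6.4264
Margin = 1.645 × 6.4264 = 10.571
Interval: 182.5 ± 10.571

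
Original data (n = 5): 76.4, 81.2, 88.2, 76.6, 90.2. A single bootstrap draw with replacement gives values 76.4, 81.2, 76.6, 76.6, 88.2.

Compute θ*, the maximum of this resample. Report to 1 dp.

Maximum = 88.2

θ* = 88.2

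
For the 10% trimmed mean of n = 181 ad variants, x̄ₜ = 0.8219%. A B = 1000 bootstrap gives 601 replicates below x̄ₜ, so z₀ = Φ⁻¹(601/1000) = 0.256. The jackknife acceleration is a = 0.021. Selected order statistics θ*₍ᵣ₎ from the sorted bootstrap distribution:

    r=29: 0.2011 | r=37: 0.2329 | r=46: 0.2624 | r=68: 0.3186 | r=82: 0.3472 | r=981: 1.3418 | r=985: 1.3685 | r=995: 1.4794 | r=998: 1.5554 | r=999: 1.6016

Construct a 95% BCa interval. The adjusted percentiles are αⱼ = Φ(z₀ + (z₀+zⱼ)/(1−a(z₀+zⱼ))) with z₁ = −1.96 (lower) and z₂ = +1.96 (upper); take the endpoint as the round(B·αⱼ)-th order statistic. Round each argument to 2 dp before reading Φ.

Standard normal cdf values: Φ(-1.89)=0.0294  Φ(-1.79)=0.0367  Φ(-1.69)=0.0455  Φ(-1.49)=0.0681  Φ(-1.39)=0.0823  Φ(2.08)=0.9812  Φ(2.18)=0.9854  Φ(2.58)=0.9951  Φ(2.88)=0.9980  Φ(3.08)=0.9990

(0.3472, 1.4794)

Lower: z₀ + z₁ = 0.256 + (-1.960) = -1.704; 1 − a(z₀+z₁) = 1 − (0.021)(-1.704) = 1.0358; argument = 0.256 + (-1.704)/1.0358 = -1.3891 → -1.39.
α₁ = Φ(-1.39) = 0.0823; rank = round(1000 × 0.0823) = 82; θ*₍82₎ = 0.3472.
Upper: z₀ + z₂ = 2.216; 1 − a(z₀+z₂) = 0.9535; argument = 2.5802 → 2.58; α₂ = 0.9951; rank = 995; θ*₍995₎ = 1.4794.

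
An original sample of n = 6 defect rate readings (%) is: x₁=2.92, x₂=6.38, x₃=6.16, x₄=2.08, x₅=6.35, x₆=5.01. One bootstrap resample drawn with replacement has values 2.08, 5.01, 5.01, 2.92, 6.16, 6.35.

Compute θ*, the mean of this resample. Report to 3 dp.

Mean = (2.08 + 5.01 + 5.01 + 2.92 + 6.16 + 6.35) / 6 = 27.530 / 6 = 4.588

θ* = 4.588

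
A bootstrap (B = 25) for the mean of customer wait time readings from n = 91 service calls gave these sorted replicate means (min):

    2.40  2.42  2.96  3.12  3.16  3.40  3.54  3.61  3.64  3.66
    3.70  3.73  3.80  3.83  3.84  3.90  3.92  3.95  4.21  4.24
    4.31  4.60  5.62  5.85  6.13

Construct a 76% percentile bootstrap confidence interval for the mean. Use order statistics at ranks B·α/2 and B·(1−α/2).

α = 0.24; lower rank = 25 × 0.120 = 3; upper rank = 25 × 0.880 = 22.
The 3rd smallest replicate is 2.96; the 22nd is 4.60.

(2.96, 4.60)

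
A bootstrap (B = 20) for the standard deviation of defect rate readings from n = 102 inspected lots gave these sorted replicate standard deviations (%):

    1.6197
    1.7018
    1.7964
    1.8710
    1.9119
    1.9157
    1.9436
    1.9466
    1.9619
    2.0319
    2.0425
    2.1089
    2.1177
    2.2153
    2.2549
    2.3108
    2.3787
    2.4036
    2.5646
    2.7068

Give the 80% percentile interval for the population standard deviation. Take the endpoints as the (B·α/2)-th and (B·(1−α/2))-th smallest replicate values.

α = 0.20; lower rank = 20 × 0.100 = 2; upper rank = 20 × 0.900 = 18.
The 2nd smallest replicate is 1.7018; the 18th is 2.4036.

(1.7018, 2.4036)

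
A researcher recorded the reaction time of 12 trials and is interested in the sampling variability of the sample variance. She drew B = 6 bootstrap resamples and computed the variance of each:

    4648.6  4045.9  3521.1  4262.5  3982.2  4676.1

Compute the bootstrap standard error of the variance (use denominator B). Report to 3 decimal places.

Bootstrap SE is the standard deviation of the 6 replicate variances.
Mean of replicates: (4648.6 + 4045.9 + 3521.1 + 4262.5 + 3982.2 + 4676.1) / 6 = 25136.4000 / 6 = 4189.4000
Sum of squared deviations: (+459.2000)² + (−143.5000)² + (−668.3000)² + (+73.1000)² + (−207.2000)² + (+486.7000)² = 963234.1200
Variance = 963234.1200 / 6 = 160539.0200
SE* = √160539.0200

SE* = 400.673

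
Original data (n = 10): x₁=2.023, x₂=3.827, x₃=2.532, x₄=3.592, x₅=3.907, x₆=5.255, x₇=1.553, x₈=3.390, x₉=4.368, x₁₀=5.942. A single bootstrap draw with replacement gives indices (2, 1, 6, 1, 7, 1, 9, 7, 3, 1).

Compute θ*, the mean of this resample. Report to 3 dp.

θ* = 2.718

Resample values: 3.827, 2.023, 5.255, 2.023, 1.553, 2.023, 4.368, 1.553, 2.532, 2.023.
Mean = (3.827 + 2.023 + 5.255 + 2.023 + 1.553 + 2.023 + 4.368 + 1.553 + 2.532 + 2.023) / 10 = 27.1800 / 10 = 2.718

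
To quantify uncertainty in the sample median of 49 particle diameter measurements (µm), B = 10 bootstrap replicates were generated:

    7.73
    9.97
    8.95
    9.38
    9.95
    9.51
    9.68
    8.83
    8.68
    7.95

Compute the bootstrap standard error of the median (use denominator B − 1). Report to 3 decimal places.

Bootstrap SE is the standard deviation of the 10 replicate medians.
Mean of replicates: (7.73 + 9.97 + 8.95 + 9.38 + 9.95 + 9.51 + 9.68 + 8.83 + 8.68 + 7.95) / 10 = 90.6300 / 10 = 9.0630
Sum of squared deviations: (−1.3330)² + (+0.9070)² + (−0.1130)² + (+0.3170)² + (+0.8870)² + (+0.4470)² + (+0.6170)² + (−0.2330)² + (−0.3830)² + (−1.1130)² = 5.5198
Variance = 5.5198 / 9 = 0.6133
SE* = √0.6133

SE* = 0.783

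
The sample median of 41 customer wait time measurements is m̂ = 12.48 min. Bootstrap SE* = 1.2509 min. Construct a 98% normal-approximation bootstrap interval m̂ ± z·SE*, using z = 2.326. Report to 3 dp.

Margin = 2.326 × 1.2509 = 2.9096
Interval: 12.48 ± 2.9096

(9.570, 15.390)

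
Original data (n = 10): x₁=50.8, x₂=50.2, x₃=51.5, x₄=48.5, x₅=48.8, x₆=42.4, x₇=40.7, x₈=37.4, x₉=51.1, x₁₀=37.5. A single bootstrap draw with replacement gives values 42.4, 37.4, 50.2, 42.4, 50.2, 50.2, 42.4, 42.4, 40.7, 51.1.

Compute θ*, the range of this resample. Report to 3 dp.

Range = 51.1 − 37.4 = 13.700

θ* = 13.700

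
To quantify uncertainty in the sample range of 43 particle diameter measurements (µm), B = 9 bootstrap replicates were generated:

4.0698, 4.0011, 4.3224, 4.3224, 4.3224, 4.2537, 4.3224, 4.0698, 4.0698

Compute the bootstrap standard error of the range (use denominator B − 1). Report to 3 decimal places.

Bootstrap SE is the standard deviation of the 9 replicate ranges.
Mean of replicates: (4.0698 + 4.0011 + 4.3224 + 4.3224 + 4.3224 + 4.2537 + 4.3224 + 4.0698 + 4.0698) / 9 = 37.75380 / 9 = 4.19487
Sum of squared deviations: (−0.12507)² + (−0.19377)² + (+0.12753)² + (+0.12753)² + (+0.12753)² + (+0.05883)² + (+0.12753)² + (−0.12507)² + (−0.12507)² = 0.15299
Variance = 0.15299 / 8 = 0.01912
SE* = √0.01912

SE* = 0.138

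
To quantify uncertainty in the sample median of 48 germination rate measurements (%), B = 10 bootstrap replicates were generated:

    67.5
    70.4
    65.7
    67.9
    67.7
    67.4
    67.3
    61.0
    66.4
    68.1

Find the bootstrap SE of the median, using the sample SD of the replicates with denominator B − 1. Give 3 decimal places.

Bootstrap SE is the standard deviation of the 10 replicate medians.
Mean of replicates: (67.5 + 70.4 + 65.7 + 67.9 + 67.7 + 67.4 + 67.3 + 61.0 + 66.4 + 68.1) / 10 = 669.4000 / 10 = 66.9400
Sum of squared deviations: (+0.5600)² + (+3.4600)² + (−1.2400)² + (+0.9600)² + (+0.7600)² + (+0.4600)² + (+0.3600)² + (−5.9400)² + (−0.5400)² + (+1.1600)² = 52.5840
Variance = 52.5840 / 9 = 5.8427
SE* = √5.8427

SE* = 2.417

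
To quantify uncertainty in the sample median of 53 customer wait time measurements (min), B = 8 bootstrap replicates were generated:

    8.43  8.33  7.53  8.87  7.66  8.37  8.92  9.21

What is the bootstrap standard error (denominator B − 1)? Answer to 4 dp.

SE* = 0.5924

Bootstrap SE is the standard deviation of the 8 replicate medians.
Mean of replicates: (8.43 + 8.33 + 7.53 + 8.87 + 7.66 + 8.37 + 8.92 + 9.21) / 8 = 67.32000 / 8 = 8.41500
Sum of squared deviations: (+0.01500)² + (−0.08500)² + (−0.88500)² + (+0.45500)² + (−0.75500)² + (−0.04500)² + (+0.50500)² + (+0.79500)² = 2.45680
Variance = 2.45680 / 7 = 0.35097
SE* = √0.35097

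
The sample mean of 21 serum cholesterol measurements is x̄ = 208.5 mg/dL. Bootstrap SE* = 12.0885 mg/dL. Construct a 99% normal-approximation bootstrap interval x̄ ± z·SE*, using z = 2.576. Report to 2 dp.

(177.36, 239.64)

Margin = 2.576 × 12.0885 = 31.140
Interval: 208.5 ± 31.140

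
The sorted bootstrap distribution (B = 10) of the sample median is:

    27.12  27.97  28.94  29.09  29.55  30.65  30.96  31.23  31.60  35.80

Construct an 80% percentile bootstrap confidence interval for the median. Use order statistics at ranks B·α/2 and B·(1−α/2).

(27.12, 31.60)

α = 0.20; lower rank = 10 × 0.100 = 1; upper rank = 10 × 0.900 = 9.
The 1st smallest replicate is 27.12; the 9th is 31.60.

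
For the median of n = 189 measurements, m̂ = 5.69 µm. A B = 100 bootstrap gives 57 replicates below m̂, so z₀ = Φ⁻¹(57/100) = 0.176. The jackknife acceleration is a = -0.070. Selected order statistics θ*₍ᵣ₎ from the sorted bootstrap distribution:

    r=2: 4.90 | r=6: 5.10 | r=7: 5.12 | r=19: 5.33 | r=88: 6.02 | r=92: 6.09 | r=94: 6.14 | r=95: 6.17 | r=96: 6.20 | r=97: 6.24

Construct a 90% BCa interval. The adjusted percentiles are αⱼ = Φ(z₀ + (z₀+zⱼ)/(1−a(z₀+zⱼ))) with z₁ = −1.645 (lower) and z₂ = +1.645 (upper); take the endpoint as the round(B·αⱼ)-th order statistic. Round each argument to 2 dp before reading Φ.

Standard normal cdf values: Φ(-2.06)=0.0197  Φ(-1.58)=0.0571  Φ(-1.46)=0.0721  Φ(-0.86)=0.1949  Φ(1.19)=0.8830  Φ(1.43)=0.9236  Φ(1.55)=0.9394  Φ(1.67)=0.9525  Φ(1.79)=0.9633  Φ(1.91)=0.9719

(5.12, 6.20)

Lower: z₀ + z₁ = 0.176 + (-1.645) = -1.469; 1 − a(z₀+z₁) = 1 − (-0.070)(-1.469) = 0.8972; argument = 0.176 + (-1.469)/0.8972 = -1.4614 → -1.46.
α₁ = Φ(-1.46) = 0.0721; rank = round(100 × 0.0721) = 7; θ*₍7₎ = 5.12.
Upper: z₀ + z₂ = 1.821; 1 − a(z₀+z₂) = 1.1275; argument = 1.7911 → 1.79; α₂ = 0.9633; rank = 96; θ*₍96₎ = 6.20.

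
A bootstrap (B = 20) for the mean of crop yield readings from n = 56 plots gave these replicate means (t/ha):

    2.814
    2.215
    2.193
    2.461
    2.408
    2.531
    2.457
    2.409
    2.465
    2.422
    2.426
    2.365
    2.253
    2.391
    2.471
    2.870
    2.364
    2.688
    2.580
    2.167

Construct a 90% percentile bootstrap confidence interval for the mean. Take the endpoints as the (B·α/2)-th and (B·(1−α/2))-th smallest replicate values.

(2.167, 2.814)

Sorted replicates: 2.167, 2.193, 2.215, 2.253, 2.364, 2.365, 2.391, 2.408, 2.409, 2.422, 2.426, 2.457, 2.461, 2.465, 2.471, 2.531, 2.580, 2.688, 2.814, 2.870
α = 0.10; lower rank = 20 × 0.050 = 1; upper rank = 20 × 0.950 = 19.
The 1st smallest replicate is 2.167; the 19th is 2.814.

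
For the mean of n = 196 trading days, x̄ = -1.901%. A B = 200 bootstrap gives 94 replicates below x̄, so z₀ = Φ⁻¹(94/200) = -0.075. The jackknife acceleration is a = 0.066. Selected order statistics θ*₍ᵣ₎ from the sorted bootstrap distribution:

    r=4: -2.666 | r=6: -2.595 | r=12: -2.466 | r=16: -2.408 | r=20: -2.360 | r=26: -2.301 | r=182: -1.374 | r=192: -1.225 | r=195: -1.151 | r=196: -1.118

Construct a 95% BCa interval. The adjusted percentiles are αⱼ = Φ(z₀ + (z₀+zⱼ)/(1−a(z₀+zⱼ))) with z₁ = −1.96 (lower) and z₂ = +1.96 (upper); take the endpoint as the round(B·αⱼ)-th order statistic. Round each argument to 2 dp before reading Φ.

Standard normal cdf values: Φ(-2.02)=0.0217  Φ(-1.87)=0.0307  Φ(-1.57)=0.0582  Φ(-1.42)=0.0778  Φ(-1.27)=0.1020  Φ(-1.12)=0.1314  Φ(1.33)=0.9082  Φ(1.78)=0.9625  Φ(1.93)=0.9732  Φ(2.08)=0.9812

(-2.595, -1.118)

Lower: z₀ + z₁ = -0.075 + (-1.960) = -2.035; 1 − a(z₀+z₁) = 1 − (0.066)(-2.035) = 1.1343; argument = -0.075 + (-2.035)/1.1343 = -1.8690 → -1.87.
α₁ = Φ(-1.87) = 0.0307; rank = round(200 × 0.0307) = 6; θ*₍6₎ = -2.595.
Upper: z₀ + z₂ = 1.885; 1 − a(z₀+z₂) = 0.8756; argument = 2.0778 → 2.08; α₂ = 0.9812; rank = 196; θ*₍196₎ = -1.118.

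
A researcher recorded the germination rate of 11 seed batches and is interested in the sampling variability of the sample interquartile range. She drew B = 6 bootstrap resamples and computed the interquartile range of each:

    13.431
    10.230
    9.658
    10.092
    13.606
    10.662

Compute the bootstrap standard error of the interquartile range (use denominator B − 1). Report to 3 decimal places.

SE* = 1.764

Bootstrap SE is the standard deviation of the 6 replicate interquartile ranges.
Mean of replicates: (13.431 + 10.230 + 9.658 + 10.092 + 13.606 + 10.662) / 6 = 67.6790 / 6 = 11.2798
Sum of squared deviations: (+2.1512)² + (−1.0498)² + (−1.6218)² + (−1.1878)² + (+2.3262)² + (−0.6178)² = 15.5637
Variance = 15.5637 / 5 = 3.1127
SE* = √3.1127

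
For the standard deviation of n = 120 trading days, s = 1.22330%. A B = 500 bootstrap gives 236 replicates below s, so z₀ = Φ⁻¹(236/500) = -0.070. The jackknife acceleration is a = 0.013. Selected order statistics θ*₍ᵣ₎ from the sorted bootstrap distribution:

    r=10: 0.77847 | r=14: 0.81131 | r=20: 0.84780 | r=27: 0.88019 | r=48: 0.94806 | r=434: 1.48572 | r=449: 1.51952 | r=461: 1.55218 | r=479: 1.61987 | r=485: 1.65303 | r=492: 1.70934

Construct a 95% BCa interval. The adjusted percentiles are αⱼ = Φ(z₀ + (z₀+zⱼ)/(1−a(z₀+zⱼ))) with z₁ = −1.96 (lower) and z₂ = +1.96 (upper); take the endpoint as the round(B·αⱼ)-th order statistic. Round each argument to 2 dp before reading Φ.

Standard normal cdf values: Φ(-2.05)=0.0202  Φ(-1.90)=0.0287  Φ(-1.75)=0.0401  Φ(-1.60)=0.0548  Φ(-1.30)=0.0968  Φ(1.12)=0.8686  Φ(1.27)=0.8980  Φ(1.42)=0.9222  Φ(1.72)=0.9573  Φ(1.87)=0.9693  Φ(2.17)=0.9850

(0.77847, 1.65303)

Lower: z₀ + z₁ = -0.070 + (-1.960) = -2.030; 1 − a(z₀+z₁) = 1 − (0.013)(-2.030) = 1.0264; argument = -0.070 + (-2.030)/1.0264 = -2.0478 → -2.05.
α₁ = Φ(-2.05) = 0.0202; rank = round(500 × 0.0202) = 10; θ*₍10₎ = 0.77847.
Upper: z₀ + z₂ = 1.890; 1 − a(z₀+z₂) = 0.9754; argument = 1.8676 → 1.87; α₂ = 0.9693; rank = 485; θ*₍485₎ = 1.65303.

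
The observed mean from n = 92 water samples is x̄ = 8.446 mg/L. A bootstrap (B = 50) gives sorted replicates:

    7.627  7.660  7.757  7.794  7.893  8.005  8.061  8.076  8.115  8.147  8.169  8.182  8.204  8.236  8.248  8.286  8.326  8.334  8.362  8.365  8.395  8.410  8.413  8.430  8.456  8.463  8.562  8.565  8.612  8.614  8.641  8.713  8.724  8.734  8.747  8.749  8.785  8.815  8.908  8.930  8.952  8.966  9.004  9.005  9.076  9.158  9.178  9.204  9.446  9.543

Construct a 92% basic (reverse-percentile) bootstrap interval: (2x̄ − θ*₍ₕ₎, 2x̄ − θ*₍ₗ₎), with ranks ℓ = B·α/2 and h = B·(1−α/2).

(7.688, 9.232)

Percentile endpoints at ranks 2 and 48: θ*₍2₎ = 7.660, θ*₍48₎ = 9.204.
Basic interval reflects these around x̄:
  lower = 2 × 8.446 − 9.204 = 7.688
  upper = 2 × 8.446 − 7.660 = 9.232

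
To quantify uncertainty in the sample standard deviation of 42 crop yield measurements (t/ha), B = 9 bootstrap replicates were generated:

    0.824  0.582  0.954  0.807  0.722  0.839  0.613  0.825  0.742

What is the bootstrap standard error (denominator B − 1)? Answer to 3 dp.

Bootstrap SE is the standard deviation of the 9 replicate standard deviations.
Mean of replicates: (0.824 + 0.582 + 0.954 + 0.807 + 0.722 + 0.839 + 0.613 + 0.825 + 0.742) / 9 = 6.9080 / 9 = 0.7676
Sum of squared deviations: (+0.0564)² + (−0.1856)² + (+0.1864)² + (+0.0394)² + (−0.0456)² + (+0.0714)² + (−0.1546)² + (+0.0574)² + (−0.0256)² = 0.1090
Variance = 0.1090 / 8 = 0.0136
SE* = √0.0136

SE* = 0.117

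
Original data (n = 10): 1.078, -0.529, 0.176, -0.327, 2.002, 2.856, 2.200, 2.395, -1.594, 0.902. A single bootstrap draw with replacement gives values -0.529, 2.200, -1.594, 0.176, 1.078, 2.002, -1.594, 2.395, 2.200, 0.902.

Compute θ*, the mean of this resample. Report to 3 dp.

Mean = ((-0.529) + 2.200 + (-1.594) + 0.176 + 1.078 + 2.002 + (-1.594) + 2.395 + 2.200 + 0.902) / 10 = 7.2360 / 10 = 0.724

θ* = 0.724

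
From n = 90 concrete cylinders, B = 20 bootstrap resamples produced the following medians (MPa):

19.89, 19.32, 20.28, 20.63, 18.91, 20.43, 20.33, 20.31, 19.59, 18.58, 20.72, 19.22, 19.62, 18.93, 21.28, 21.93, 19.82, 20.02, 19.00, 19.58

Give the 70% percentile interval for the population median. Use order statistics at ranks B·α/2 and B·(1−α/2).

Sorted replicates: 18.58, 18.91, 18.93, 19.00, 19.22, 19.32, 19.58, 19.59, 19.62, 19.82, 19.89, 20.02, 20.28, 20.31, 20.33, 20.43, 20.63, 20.72, 21.28, 21.93
α = 0.30; lower rank = 20 × 0.150 = 3; upper rank = 20 × 0.850 = 17.
The 3rd smallest replicate is 18.93; the 17th is 20.63.

(18.93, 20.63)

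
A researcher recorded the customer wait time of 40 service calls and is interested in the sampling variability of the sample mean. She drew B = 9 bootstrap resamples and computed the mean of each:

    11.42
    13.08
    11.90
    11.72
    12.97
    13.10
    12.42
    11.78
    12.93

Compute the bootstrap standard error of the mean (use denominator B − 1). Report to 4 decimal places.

Bootstrap SE is the standard deviation of the 9 replicate means.
Mean of replicates: (11.42 + 13.08 + 11.90 + 11.72 + 12.97 + 13.10 + 12.42 + 11.78 + 12.93) / 9 = 111.32000 / 9 = 12.36889
Sum of squared deviations: (−0.94889)² + (+0.71111)² + (−0.46889)² + (−0.64889)² + (+0.60111)² + (+0.73111)² + (+0.05111)² + (−0.58889)² + (+0.56111)² = 3.60709
Variance = 3.60709 / 8 = 0.45089
SE* = √0.45089

SE* = 0.6715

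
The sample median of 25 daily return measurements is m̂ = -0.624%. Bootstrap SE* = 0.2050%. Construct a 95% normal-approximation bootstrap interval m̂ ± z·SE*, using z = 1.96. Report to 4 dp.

(-1.0258, -0.2222)

Margin = 1.96 × 0.2050 = 0.40180
Interval: -0.624 ± 0.40180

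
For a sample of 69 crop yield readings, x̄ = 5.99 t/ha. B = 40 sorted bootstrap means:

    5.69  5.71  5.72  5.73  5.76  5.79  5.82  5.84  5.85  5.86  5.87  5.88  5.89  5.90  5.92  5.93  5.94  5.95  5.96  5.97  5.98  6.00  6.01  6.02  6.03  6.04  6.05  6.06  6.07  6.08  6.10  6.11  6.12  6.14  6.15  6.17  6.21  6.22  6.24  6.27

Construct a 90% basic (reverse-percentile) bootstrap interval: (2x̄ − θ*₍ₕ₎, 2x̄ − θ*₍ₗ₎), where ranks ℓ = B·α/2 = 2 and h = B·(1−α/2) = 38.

Percentile endpoints at ranks 2 and 38: θ*₍2₎ = 5.71, θ*₍38₎ = 6.22.
Basic interval reflects these around x̄:
  lower = 2 × 5.99 − 6.22 = 5.76
  upper = 2 × 5.99 − 5.71 = 6.27

(5.76, 6.27)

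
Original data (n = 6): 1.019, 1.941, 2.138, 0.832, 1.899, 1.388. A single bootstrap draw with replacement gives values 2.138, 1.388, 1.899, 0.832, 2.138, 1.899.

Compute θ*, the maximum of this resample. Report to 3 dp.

θ* = 2.138

Maximum = 2.138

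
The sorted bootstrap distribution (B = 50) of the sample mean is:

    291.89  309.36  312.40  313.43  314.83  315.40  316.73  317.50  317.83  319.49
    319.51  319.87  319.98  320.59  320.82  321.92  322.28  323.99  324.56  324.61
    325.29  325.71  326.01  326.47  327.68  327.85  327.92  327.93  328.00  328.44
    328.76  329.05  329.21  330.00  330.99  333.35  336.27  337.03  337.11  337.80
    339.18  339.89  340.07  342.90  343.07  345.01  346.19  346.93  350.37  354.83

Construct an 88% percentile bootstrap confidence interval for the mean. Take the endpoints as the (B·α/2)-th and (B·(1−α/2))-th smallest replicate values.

α = 0.12; lower rank = 50 × 0.060 = 3; upper rank = 50 × 0.940 = 47.
The 3rd smallest replicate is 312.40; the 47th is 346.19.

(312.40, 346.19)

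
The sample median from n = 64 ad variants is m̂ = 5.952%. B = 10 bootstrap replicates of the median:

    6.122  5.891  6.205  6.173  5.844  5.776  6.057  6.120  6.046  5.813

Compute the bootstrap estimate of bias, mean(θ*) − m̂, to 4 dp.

bias = +0.0527

mean(θ*) = (6.122 + 5.891 + 6.205 + 6.173 + 5.844 + 5.776 + 6.057 + 6.120 + 6.046 + 5.813) / 10 = 6.00470
bias = 6.00470 − 5.952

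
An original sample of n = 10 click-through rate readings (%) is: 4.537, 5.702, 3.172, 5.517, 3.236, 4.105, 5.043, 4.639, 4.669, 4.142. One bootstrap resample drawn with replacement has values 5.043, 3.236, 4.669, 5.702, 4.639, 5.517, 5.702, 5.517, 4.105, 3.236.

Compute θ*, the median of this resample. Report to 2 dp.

θ* = 4.86

Sorted: 3.236, 3.236, 4.105, 4.639, 4.669, 5.043, 5.517, 5.517, 5.702, 5.702
Median = average of the two middle values = 4.86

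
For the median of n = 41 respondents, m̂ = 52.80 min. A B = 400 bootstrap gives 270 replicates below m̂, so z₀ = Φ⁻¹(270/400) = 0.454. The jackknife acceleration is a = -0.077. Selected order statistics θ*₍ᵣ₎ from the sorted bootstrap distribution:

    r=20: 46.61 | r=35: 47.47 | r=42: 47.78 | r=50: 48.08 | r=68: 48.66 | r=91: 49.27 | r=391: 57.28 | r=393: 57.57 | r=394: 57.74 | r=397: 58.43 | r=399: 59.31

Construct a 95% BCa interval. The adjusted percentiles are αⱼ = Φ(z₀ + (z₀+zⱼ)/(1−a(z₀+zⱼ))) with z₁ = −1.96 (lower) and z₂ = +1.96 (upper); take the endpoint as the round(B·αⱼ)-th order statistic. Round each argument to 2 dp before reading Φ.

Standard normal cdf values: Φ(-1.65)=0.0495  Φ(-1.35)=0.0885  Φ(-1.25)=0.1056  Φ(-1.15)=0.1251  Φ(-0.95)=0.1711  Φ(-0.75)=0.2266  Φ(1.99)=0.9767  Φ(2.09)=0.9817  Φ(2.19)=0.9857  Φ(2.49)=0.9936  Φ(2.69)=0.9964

Lower: z₀ + z₁ = 0.454 + (-1.960) = -1.506; 1 − a(z₀+z₁) = 1 − (-0.077)(-1.506) = 0.8840; argument = 0.454 + (-1.506)/0.8840 = -1.2495 → -1.25.
α₁ = Φ(-1.25) = 0.1056; rank = round(400 × 0.1056) = 42; θ*₍42₎ = 47.78.
Upper: z₀ + z₂ = 2.414; 1 − a(z₀+z₂) = 1.1859; argument = 2.4896 → 2.49; α₂ = 0.9936; rank = 397; θ*₍397₎ = 58.43.

(47.78, 58.43)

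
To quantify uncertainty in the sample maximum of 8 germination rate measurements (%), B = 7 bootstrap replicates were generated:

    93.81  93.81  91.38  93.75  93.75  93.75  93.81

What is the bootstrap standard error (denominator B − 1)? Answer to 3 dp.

SE* = 0.908

Bootstrap SE is the standard deviation of the 7 replicate maximums.
Mean of replicates: (93.81 + 93.81 + 91.38 + 93.75 + 93.75 + 93.75 + 93.81) / 7 = 654.0600 / 7 = 93.4371
Sum of squared deviations: (+0.3729)² + (+0.3729)² + (−2.0571)² + (+0.3129)² + (+0.3129)² + (+0.3129)² + (+0.3729)² = 4.9425
Variance = 4.9425 / 6 = 0.8238
SE* = √0.8238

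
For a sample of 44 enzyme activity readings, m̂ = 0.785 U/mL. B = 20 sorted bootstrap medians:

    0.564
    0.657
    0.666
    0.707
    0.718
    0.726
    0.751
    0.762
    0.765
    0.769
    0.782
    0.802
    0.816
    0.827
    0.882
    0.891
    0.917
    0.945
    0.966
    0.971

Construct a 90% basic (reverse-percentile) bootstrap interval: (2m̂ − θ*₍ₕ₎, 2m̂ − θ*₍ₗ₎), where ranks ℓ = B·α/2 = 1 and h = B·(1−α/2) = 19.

(0.604, 1.006)

Percentile endpoints at ranks 1 and 19: θ*₍1₎ = 0.564, θ*₍19₎ = 0.966.
Basic interval reflects these around m̂:
  lower = 2 × 0.785 − 0.966 = 0.604
  upper = 2 × 0.785 − 0.564 = 1.006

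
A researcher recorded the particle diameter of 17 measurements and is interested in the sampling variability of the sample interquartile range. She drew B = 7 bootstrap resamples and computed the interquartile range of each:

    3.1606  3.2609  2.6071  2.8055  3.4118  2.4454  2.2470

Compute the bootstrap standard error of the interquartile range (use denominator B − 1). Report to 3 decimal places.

SE* = 0.441

Bootstrap SE is the standard deviation of the 7 replicate interquartile ranges.
Mean of replicates: (3.1606 + 3.2609 + 2.6071 + 2.8055 + 3.4118 + 2.4454 + 2.2470) / 7 = 19.93830 / 7 = 2.84833
Sum of squared deviations: (+0.31227)² + (+0.41257)² + (−0.24123)² + (−0.04283)² + (+0.56347)² + (−0.40293)² + (−0.60133)² = 1.16920
Variance = 1.16920 / 6 = 0.19487
SE* = √0.19487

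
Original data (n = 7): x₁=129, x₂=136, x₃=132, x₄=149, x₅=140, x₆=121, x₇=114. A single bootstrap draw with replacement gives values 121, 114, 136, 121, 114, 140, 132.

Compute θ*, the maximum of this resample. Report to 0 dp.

Maximum = 140

θ* = 140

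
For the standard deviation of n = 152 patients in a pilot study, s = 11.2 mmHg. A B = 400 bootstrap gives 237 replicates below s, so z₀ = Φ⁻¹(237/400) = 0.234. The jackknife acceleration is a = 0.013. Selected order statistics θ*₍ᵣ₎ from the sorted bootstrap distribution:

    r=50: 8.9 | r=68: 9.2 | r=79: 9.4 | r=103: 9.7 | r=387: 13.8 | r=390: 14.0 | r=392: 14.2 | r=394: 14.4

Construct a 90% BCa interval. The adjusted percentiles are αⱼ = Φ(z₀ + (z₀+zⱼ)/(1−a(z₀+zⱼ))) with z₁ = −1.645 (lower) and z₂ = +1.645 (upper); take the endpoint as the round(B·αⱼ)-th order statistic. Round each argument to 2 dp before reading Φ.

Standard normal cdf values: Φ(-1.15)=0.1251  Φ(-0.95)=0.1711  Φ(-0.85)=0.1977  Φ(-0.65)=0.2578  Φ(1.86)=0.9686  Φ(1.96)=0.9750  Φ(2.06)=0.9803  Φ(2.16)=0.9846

Lower: z₀ + z₁ = 0.234 + (-1.645) = -1.411; 1 − a(z₀+z₁) = 1 − (0.013)(-1.411) = 1.0183; argument = 0.234 + (-1.411)/1.0183 = -1.1516 → -1.15.
α₁ = Φ(-1.15) = 0.1251; rank = round(400 × 0.1251) = 50; θ*₍50₎ = 8.9.
Upper: z₀ + z₂ = 1.879; 1 − a(z₀+z₂) = 0.9756; argument = 2.1600 → 2.16; α₂ = 0.9846; rank = 394; θ*₍394₎ = 14.4.

(8.9, 14.4)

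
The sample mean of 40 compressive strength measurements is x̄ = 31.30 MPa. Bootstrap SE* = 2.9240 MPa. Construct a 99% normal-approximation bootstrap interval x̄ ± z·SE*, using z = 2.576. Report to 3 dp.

(23.768, 38.832)

Margin = 2.576 × 2.9240 = 7.5322
Interval: 31.30 ± 7.5322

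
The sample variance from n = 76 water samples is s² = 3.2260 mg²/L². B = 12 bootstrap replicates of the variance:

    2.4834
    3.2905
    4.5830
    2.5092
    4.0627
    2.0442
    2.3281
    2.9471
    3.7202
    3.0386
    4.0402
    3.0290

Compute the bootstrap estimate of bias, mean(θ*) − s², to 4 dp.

mean(θ*) = (2.4834 + 3.2905 + 4.5830 + 2.5092 + 4.0627 + 2.0442 + 2.3281 + 2.9471 + 3.7202 + 3.0386 + 4.0402 + 3.0290) / 12 = 3.17302
bias = 3.17302 − 3.2260

bias = −0.0530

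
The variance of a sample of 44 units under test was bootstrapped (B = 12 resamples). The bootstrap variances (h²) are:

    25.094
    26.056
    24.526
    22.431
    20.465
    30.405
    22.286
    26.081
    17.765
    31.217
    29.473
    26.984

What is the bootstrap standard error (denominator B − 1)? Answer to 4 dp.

SE* = 4.0515

Bootstrap SE is the standard deviation of the 12 replicate variances.
Mean of replicates: (25.094 + 26.056 + 24.526 + 22.431 + 20.465 + 30.405 + 22.286 + 26.081 + 17.765 + 31.217 + 29.473 + 26.984) / 12 = 302.78300 / 12 = 25.23192
Sum of squared deviations: (−0.13792)² + (+0.82408)² + (−0.70592)² + (−2.80092)² + (−4.76692)² + (+5.17308)² + (−2.94592)² + (+0.84908)² + (−7.46692)² + (+5.98508)² + (+4.24108)² + (+1.75208)² = 180.55789
Variance = 180.55789 / 11 = 16.41435
SE* = √16.41435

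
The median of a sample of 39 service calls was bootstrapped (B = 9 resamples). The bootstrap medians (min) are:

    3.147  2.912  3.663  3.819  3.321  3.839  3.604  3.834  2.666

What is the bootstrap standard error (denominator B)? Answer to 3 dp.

SE* = 0.410

Bootstrap SE is the standard deviation of the 9 replicate medians.
Mean of replicates: (3.147 + 2.912 + 3.663 + 3.819 + 3.321 + 3.839 + 3.604 + 3.834 + 2.666) / 9 = 30.8050 / 9 = 3.4228
Sum of squared deviations: (−0.2758)² + (−0.5108)² + (+0.2402)² + (+0.3962)² + (−0.1018)² + (+0.4162)² + (+0.1812)² + (+0.4112)² + (−0.7568)² = 1.5099
Variance = 1.5099 / 9 = 0.1678
SE* = √0.1678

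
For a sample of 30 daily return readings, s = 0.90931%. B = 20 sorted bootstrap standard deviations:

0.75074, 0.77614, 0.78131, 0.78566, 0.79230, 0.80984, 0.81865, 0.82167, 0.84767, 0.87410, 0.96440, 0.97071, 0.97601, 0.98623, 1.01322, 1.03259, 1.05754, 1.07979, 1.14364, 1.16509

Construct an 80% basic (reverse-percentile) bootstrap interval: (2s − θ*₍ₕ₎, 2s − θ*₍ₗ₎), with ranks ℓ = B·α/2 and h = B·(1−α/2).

(0.73883, 1.04248)

Percentile endpoints at ranks 2 and 18: θ*₍2₎ = 0.77614, θ*₍18₎ = 1.07979.
Basic interval reflects these around s:
  lower = 2 × 0.90931 − 1.07979 = 0.73883
  upper = 2 × 0.90931 − 0.77614 = 1.04248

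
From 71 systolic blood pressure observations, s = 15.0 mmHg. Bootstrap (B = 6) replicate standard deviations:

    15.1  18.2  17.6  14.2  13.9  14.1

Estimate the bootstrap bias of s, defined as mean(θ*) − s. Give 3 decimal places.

mean(θ*) = (15.1 + 18.2 + 17.6 + 14.2 + 13.9 + 14.1) / 6 = 15.5167
bias = 15.5167 − 15.0

bias = +0.517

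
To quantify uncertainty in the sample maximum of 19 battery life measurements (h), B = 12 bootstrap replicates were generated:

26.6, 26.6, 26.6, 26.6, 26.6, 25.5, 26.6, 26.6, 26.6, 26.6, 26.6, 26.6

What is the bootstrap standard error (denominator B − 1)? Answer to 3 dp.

SE* = 0.318

Bootstrap SE is the standard deviation of the 12 replicate maximums.
Mean of replicates: (26.6 + 26.6 + 26.6 + 26.6 + 26.6 + 25.5 + 26.6 + 26.6 + 26.6 + 26.6 + 26.6 + 26.6) / 12 = 318.10000 / 12 = 26.50833
Sum of squared deviations: (+0.09167)² + (+0.09167)² + (+0.09167)² + (+0.09167)² + (+0.09167)² + (−1.00833)² + (+0.09167)² + (+0.09167)² + (+0.09167)² + (+0.09167)² + (+0.09167)² + (+0.09167)² = 1.10917
Variance = 1.10917 / 11 = 0.10083
SE* = √0.10083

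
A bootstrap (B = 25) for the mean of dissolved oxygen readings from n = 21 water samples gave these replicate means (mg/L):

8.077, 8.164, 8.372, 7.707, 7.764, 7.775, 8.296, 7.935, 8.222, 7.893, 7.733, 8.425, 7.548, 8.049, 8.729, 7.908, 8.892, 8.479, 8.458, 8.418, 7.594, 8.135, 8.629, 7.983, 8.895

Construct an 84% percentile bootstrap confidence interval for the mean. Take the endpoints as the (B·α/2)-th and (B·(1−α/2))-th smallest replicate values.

(7.594, 8.729)

Sorted replicates: 7.548, 7.594, 7.707, 7.733, 7.764, 7.775, 7.893, 7.908, 7.935, 7.983, 8.049, 8.077, 8.135, 8.164, 8.222, 8.296, 8.372, 8.418, 8.425, 8.458, 8.479, 8.629, 8.729, 8.892, 8.895
α = 0.16; lower rank = 25 × 0.080 = 2; upper rank = 25 × 0.920 = 23.
The 2nd smallest replicate is 7.594; the 23rd is 8.729.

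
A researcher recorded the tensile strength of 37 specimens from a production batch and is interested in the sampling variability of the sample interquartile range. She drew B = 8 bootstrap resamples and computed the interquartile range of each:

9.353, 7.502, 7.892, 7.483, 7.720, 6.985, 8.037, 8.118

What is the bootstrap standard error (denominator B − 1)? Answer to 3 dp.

Bootstrap SE is the standard deviation of the 8 replicate interquartile ranges.
Mean of replicates: (9.353 + 7.502 + 7.892 + 7.483 + 7.720 + 6.985 + 8.037 + 8.118) / 8 = 63.0900 / 8 = 7.8863
Sum of squared deviations: (+1.4667)² + (−0.3843)² + (+0.0057)² + (−0.4033)² + (−0.1663)² + (−0.9013)² + (+0.1508)² + (+0.2317)² = 3.3780
Variance = 3.3780 / 7 = 0.4826
SE* = √0.4826

SE* = 0.695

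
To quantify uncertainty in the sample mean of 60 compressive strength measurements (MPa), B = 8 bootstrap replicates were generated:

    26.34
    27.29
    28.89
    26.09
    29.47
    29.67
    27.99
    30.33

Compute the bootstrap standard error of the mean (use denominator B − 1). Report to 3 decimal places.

Bootstrap SE is the standard deviation of the 8 replicate means.
Mean of replicates: (26.34 + 27.29 + 28.89 + 26.09 + 29.47 + 29.67 + 27.99 + 30.33) / 8 = 226.0700 / 8 = 28.2587
Sum of squared deviations: (−1.9187)² + (−0.9688)² + (+0.6313)² + (−2.1687)² + (+1.2112)² + (+1.4113)² + (−0.2688)² + (+2.0712)² = 17.5431
Variance = 17.5431 / 7 = 2.5062
SE* = √2.5062

SE* = 1.583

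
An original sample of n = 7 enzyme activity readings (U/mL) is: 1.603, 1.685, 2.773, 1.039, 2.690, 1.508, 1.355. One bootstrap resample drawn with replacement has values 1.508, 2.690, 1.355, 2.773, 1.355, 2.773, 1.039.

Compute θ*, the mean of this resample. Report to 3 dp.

Mean = (1.508 + 2.690 + 1.355 + 2.773 + 1.355 + 2.773 + 1.039) / 7 = 13.4930 / 7 = 1.928

θ* = 1.928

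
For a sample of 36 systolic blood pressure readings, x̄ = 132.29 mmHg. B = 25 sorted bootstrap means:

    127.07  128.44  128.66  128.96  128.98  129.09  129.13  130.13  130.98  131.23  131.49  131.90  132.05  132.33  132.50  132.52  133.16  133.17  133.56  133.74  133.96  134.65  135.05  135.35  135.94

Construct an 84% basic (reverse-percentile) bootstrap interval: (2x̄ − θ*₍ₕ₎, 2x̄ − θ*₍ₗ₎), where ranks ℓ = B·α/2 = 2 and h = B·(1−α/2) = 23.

(129.53, 136.14)

Percentile endpoints at ranks 2 and 23: θ*₍2₎ = 128.44, θ*₍23₎ = 135.05.
Basic interval reflects these around x̄:
  lower = 2 × 132.29 − 135.05 = 129.53
  upper = 2 × 132.29 − 128.44 = 136.14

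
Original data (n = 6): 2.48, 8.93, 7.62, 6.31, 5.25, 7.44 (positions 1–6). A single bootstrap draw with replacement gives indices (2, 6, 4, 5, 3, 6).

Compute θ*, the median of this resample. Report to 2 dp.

Resample values: 8.93, 7.44, 6.31, 5.25, 7.62, 7.44.
Sorted: 5.25, 6.31, 7.44, 7.44, 7.62, 8.93
Median = average of the two middle values = 7.44

θ* = 7.44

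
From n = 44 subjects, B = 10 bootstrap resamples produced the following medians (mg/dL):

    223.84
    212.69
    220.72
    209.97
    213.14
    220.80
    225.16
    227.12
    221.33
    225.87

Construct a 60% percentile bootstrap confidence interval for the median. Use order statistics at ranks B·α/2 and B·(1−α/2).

Sorted replicates: 209.97, 212.69, 213.14, 220.72, 220.80, 221.33, 223.84, 225.16, 225.87, 227.12
α = 0.40; lower rank = 10 × 0.200 = 2; upper rank = 10 × 0.800 = 8.
The 2nd smallest replicate is 212.69; the 8th is 225.16.

(212.69, 225.16)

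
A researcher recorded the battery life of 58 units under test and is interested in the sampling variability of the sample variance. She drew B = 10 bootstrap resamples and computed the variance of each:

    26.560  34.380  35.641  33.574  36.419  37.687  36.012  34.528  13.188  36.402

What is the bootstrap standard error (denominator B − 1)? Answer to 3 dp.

SE* = 7.429

Bootstrap SE is the standard deviation of the 10 replicate variances.
Mean of replicates: (26.560 + 34.380 + 35.641 + 33.574 + 36.419 + 37.687 + 36.012 + 34.528 + 13.188 + 36.402) / 10 = 324.3910 / 10 = 32.4391
Sum of squared deviations: (−5.8791)² + (+1.9409)² + (+3.2019)² + (+1.1349)² + (+3.9799)² + (+5.2479)² + (+3.5729)² + (+2.0889)² + (−19.2511)² + (+3.9629)² = 496.6897
Variance = 496.6897 / 9 = 55.1877
SE* = √55.1877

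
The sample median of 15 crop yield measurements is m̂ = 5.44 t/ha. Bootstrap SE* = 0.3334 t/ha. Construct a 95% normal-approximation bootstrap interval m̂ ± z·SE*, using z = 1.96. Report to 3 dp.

(4.787, 6.093)

Margin = 1.96 × 0.3334 = 0.6535
Interval: 5.44 ± 0.6535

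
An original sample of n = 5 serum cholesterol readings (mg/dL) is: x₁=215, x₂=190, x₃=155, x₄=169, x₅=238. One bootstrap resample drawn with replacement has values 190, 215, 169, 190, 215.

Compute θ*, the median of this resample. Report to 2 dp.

θ* = 190.00

Sorted: 169, 190, 190, 215, 215
Median = middle value = 190.00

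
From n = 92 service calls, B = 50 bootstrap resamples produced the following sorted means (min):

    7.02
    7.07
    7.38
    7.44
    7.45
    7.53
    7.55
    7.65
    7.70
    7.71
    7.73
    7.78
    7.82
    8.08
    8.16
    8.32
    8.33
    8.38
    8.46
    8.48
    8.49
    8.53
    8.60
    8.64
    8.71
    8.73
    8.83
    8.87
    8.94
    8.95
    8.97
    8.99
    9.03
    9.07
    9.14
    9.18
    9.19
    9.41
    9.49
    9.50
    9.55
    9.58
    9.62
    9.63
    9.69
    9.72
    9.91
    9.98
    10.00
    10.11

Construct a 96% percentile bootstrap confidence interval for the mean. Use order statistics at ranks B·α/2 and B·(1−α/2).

α = 0.04; lower rank = 50 × 0.020 = 1; upper rank = 50 × 0.980 = 49.
The 1st smallest replicate is 7.02; the 49th is 10.00.

(7.02, 10.00)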